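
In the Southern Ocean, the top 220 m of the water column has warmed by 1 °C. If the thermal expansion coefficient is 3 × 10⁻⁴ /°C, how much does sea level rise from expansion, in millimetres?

Δh = αΔT·H = 3×10⁻⁴ × 1 × 220 = 0.06600 m

66.0 mm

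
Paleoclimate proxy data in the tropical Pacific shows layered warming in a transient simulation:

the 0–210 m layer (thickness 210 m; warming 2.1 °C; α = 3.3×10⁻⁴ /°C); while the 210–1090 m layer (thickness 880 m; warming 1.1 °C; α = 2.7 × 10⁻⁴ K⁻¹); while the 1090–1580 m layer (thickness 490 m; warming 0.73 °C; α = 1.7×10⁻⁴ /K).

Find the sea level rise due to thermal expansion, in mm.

Δh = 468 mm

0–210 m: 3.3×10⁻⁴ × 2.1 × 210 = 0.14553 m
210–1090 m: 880 × 1.1 × 2.7×10⁻⁴ = 0.26136 m
1090–1580 m: 1.7×10⁻⁴ × 0.73 × 490 = 0.060809 m
Δh = 0.14553 + 0.26136 + 0.060809 = 0.467699 m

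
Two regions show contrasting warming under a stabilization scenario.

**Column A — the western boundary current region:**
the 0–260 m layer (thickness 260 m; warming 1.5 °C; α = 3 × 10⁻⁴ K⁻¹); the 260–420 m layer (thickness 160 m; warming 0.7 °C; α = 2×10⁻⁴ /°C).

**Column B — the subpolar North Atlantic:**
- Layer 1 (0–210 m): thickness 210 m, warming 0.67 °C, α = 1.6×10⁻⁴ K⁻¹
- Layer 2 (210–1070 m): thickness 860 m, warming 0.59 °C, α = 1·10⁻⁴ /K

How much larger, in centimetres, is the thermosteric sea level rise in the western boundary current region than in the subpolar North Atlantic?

6.61 cm

A 3×10⁻⁴ × 1.5 × 260 = 0.11700 m
A Layer 2: 2×10⁻⁴ × 160 × 0.7 = 0.02240 m
A total: 0.13940 m
B 0–210 m: 210 × 0.67 × 1.6×10⁻⁴ = 0.022512 m
B Layer 2: 1×10⁻⁴ × 860 × 0.59 = 0.05074 m
B total: 0.073252 m
Difference: 0.13940 − 0.073252 = 0.066148 m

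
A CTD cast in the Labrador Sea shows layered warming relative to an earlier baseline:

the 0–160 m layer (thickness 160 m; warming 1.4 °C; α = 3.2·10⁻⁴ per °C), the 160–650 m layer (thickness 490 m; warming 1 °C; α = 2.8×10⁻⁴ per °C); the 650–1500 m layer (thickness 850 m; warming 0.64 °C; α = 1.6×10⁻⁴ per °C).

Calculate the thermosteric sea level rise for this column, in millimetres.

3.2×10⁻⁴ × 1.4 × 160 = 0.07168 m
Layer 2: 1 × 490 × 2.8×10⁻⁴ = 0.13720 m
650–1500 m: 0.64 × 1.6×10⁻⁴ × 850 = 0.08704 m
Δh = 0.07168 + 0.13720 + 0.08704 = 0.29592 m

296 mm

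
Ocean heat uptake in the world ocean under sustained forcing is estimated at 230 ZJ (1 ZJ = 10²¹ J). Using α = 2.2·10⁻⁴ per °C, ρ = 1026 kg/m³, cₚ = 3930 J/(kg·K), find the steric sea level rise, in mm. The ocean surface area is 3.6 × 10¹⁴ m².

about 35 mm

Per unit area: Q = 230×10²¹ / (3.6×10¹⁴) ≈ 6.389×10⁸ J/m²
Δh = αQ/(ρcₚ) = 2.2×10⁻⁴ × 6.389×10⁸ / (1026 × 3930) ≈ 0.034859 m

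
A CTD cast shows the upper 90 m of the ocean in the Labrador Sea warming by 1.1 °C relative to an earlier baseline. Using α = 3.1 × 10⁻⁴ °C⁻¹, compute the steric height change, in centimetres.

about 3.1 cm

Δh = αΔT·H = 3.1×10⁻⁴ × 1.1 × 90 = 0.03069 m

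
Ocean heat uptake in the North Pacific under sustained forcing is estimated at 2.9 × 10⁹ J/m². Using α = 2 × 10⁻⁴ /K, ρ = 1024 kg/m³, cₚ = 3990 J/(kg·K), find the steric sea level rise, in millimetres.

about 142 mm

Δh = αQ/(ρcₚ) = 2×10⁻⁴ × 2.9×10⁹ / (1024 × 3990) ≈ 0.14196 m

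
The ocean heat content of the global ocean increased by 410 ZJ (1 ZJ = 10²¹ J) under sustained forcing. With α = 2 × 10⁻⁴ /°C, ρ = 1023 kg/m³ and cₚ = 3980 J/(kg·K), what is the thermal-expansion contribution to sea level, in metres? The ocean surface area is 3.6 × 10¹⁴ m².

Per unit area: Q = 410×10²¹ / (3.6×10¹⁴) ≈ 1.139×10⁹ J/m²
Δh = αQ/(ρcₚ) = 2×10⁻⁴ × 1.139×10⁹ / (1023 × 3980) ≈ 0.055949 m

0.056 m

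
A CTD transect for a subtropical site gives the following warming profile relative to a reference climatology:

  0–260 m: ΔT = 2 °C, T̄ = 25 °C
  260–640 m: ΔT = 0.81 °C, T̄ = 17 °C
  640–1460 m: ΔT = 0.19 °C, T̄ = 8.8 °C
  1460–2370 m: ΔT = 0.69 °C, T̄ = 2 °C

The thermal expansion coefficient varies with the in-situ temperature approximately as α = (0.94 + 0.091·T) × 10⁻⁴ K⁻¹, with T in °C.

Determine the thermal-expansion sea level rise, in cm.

Layer 1: α = (0.94 + 0.091×25)×10⁻⁴ = 3.215×10⁻⁴ K⁻¹
Layer 2: α = (0.94 + 0.091×17)×10⁻⁴ = 2.487×10⁻⁴ K⁻¹
Layer 3: α = (0.94 + 0.091×8.8)×10⁻⁴ = 1.7408×10⁻⁴ K⁻¹
Layer 4: α = (0.94 + 0.091×2)×10⁻⁴ = 1.122×10⁻⁴ K⁻¹
0–260 m: 3.215×10⁻⁴ × 260 × 2 = 0.16718 m
2.487×10⁻⁴ × 0.81 × 380 = 0.07654986 m
640–1460 m: 0.19 × 1.7408×10⁻⁴ × 820 = 0.027121664 m
0.69 × 910 × 1.122×10⁻⁴ = 0.07045038 m
Δh = 0.16718 + 0.07654986 + 0.027121664 + 0.07045038 = 0.341301904 m

Δh = 34 cm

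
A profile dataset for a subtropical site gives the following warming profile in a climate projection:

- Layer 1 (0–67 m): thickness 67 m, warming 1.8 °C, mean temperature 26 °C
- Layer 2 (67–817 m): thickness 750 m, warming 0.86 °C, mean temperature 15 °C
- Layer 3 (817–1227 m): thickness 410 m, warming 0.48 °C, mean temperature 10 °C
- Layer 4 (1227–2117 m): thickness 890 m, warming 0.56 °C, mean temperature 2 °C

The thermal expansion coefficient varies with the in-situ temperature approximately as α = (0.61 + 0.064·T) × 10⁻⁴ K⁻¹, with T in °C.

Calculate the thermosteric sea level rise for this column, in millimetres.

about 190 mm

Layer 1: α = (0.61 + 0.064×26)×10⁻⁴ = 2.274×10⁻⁴ K⁻¹
Layer 2: α = (0.61 + 0.064×15)×10⁻⁴ = 1.57×10⁻⁴ K⁻¹
Layer 3: α = (0.61 + 0.064×10)×10⁻⁴ = 1.25×10⁻⁴ K⁻¹
Layer 4: α = (0.61 + 0.064×2)×10⁻⁴ = 0.738×10⁻⁴ K⁻¹
Layer 1: 1.8 × 2.274×10⁻⁴ × 67 = 0.02742444 m
1.57×10⁻⁴ × 0.86 × 750 = 0.101265 m
Layer 3: 410 × 1.25×10⁻⁴ × 0.48 = 0.02460 m
Layer 4: 890 × 0.738×10⁻⁴ × 0.56 = 0.03678192 m
Δh = 0.02742444 + 0.101265 + 0.02460 + 0.03678192 = 0.19007136 m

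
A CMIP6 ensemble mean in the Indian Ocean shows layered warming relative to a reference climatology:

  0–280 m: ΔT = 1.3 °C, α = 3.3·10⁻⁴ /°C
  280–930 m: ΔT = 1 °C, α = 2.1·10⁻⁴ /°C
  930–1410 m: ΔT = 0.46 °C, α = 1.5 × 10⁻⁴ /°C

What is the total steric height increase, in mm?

Δh ≈ 290 mm

0–280 m: 280 × 1.3 × 3.3×10⁻⁴ = 0.12012 m
650 × 1 × 2.1×10⁻⁴ = 0.13650 m
Layer 3: 1.5×10⁻⁴ × 480 × 0.46 = 0.03312 m
Δh = 0.12012 + 0.13650 + 0.03312 = 0.28974 m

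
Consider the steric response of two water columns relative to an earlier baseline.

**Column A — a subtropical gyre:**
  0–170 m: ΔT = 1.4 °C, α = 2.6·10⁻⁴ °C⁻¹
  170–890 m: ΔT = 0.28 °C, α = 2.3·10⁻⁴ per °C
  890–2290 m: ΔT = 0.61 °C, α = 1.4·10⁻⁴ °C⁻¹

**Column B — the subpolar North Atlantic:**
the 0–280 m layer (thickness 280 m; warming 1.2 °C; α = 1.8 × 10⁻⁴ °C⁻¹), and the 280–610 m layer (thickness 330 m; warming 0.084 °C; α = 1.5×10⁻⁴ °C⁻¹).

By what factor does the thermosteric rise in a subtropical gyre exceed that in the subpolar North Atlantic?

3.5

A 0–170 m: 1.4 × 2.6×10⁻⁴ × 170 = 0.06188 m
A 170–890 m: 2.3×10⁻⁴ × 720 × 0.28 = 0.046368 m
A Layer 3: 1.4×10⁻⁴ × 0.61 × 1400 = 0.11956 m
A total: 0.227808 m
B Layer 1: 1.8×10⁻⁴ × 280 × 1.2 = 0.06048 m
B 280–610 m: 0.084 × 1.5×10⁻⁴ × 330 = 0.004158 m
B total: 0.064638 m
Ratio: 0.227808 / 0.064638 ≈ 3.524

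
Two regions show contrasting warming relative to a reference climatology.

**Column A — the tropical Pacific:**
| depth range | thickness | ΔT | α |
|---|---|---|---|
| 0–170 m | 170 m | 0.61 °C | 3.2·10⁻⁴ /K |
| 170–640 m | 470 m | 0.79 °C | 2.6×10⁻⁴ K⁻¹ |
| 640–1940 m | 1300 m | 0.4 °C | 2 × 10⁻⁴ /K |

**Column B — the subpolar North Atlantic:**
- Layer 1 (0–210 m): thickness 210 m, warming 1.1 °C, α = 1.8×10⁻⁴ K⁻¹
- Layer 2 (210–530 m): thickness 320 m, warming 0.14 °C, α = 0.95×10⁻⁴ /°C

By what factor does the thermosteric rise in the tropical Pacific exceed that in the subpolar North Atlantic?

≈ 5.1×

A Layer 1: 0.61 × 170 × 3.2×10⁻⁴ = 0.033184 m
A 170–640 m: 2.6×10⁻⁴ × 470 × 0.79 = 0.096538 m
A Layer 3: 1300 × 0.4 × 2×10⁻⁴ = 0.10400 m
A total: 0.233722 m
B 0–210 m: 210 × 1.1 × 1.8×10⁻⁴ = 0.04158 m
B 210–530 m: 0.14 × 0.95×10⁻⁴ × 320 = 0.004256 m
B total: 0.045836 m
Ratio: 0.233722 / 0.045836 ≈ 5.099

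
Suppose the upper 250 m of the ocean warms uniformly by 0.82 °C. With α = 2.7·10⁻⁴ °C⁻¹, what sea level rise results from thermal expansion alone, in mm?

Δh = 55 mm

Δh = αΔT·H = 2.7×10⁻⁴ × 0.82 × 250 = 0.05535 m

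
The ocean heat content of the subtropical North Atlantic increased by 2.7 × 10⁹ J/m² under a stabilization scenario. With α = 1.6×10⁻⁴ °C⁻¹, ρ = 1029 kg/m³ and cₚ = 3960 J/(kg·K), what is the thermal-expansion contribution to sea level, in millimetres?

Δh = αQ/(ρcₚ) = 1.6×10⁻⁴ × 2.7×10⁹ / (1029 × 3960) ≈ 0.10602 m

about 110 mm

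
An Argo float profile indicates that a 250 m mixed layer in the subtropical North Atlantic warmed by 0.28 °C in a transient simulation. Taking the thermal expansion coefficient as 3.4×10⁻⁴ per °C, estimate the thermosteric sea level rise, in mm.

Δh ≈ 23.8 mm

Δh = αΔT·H = 3.4×10⁻⁴ × 0.28 × 250 = 0.02380 m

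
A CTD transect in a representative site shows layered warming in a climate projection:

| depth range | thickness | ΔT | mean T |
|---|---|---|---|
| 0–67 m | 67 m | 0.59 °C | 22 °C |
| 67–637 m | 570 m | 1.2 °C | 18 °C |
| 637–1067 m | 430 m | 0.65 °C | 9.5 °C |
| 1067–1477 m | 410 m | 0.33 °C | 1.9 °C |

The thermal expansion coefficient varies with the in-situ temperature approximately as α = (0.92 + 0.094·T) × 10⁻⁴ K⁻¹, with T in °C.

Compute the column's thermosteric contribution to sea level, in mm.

Layer 1: α = (0.92 + 0.094×22)×10⁻⁴ = 2.988×10⁻⁴ K⁻¹
Layer 2: α = (0.92 + 0.094×18)×10⁻⁴ = 2.612×10⁻⁴ K⁻¹
Layer 3: α = (0.92 + 0.094×9.5)×10⁻⁴ = 1.813×10⁻⁴ K⁻¹
Layer 4: α = (0.92 + 0.094×1.9)×10⁻⁴ = 1.0986×10⁻⁴ K⁻¹
2.988×10⁻⁴ × 67 × 0.59 = 0.011811564 m
2.612×10⁻⁴ × 570 × 1.2 = 0.1786608 m
Layer 3: 1.813×10⁻⁴ × 0.65 × 430 = 0.05067335 m
1067–1477 m: 0.33 × 1.0986×10⁻⁴ × 410 = 0.014864058 m
Δh = 0.011811564 + 0.1786608 + 0.05067335 + 0.014864058 = 0.256009772 m ≈ 256 mm

about 256 mm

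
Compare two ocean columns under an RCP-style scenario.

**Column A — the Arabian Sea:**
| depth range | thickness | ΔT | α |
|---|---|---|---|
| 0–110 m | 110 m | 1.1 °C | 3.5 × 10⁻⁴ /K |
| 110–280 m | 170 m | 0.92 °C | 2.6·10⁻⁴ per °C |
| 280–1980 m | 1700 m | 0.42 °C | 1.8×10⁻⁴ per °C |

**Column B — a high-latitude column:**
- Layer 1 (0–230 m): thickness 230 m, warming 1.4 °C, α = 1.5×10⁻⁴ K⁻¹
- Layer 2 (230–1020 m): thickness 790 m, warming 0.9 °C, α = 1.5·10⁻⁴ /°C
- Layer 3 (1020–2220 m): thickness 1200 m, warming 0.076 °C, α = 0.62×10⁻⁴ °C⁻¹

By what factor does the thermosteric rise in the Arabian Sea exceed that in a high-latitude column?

A Layer 1: 1.1 × 3.5×10⁻⁴ × 110 = 0.04235 m
A 2.6×10⁻⁴ × 0.92 × 170 = 0.040664 m
A 280–1980 m: 1700 × 1.8×10⁻⁴ × 0.42 = 0.12852 m
A total: 0.211534 m
B 1.5×10⁻⁴ × 230 × 1.4 = 0.04830 m
B Layer 2: 0.9 × 1.5×10⁻⁴ × 790 = 0.10665 m
B Layer 3: 1200 × 0.62×10⁻⁴ × 0.076 = 0.0056544 m
B total: 0.1606044 m
Ratio: 0.211534 / 0.1606044 ≈ 1.317

1.3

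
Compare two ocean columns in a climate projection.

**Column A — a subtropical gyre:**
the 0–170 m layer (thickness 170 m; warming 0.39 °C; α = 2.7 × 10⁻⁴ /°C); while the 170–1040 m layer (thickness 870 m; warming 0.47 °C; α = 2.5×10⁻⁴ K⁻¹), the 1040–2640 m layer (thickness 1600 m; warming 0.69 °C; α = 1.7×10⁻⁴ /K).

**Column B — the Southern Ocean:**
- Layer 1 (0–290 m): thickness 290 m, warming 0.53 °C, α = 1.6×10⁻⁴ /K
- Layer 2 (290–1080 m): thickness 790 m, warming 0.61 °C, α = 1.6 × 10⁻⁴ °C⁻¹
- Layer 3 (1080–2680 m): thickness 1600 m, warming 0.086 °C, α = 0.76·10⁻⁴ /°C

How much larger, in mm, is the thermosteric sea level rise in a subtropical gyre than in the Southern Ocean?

200 mm

A 2.7×10⁻⁴ × 170 × 0.39 = 0.017901 m
A 170–1040 m: 0.47 × 2.5×10⁻⁴ × 870 = 0.102225 m
A 0.69 × 1600 × 1.7×10⁻⁴ = 0.18768 m
A total: 0.307806 m
B 1.6×10⁻⁴ × 290 × 0.53 = 0.024592 m
B 290–1080 m: 790 × 1.6×10⁻⁴ × 0.61 = 0.077104 m
B Layer 3: 0.086 × 1600 × 0.76×10⁻⁴ = 0.0104576 m
B total: 0.1121536 m
Difference: 0.307806 − 0.1121536 = 0.1956524 m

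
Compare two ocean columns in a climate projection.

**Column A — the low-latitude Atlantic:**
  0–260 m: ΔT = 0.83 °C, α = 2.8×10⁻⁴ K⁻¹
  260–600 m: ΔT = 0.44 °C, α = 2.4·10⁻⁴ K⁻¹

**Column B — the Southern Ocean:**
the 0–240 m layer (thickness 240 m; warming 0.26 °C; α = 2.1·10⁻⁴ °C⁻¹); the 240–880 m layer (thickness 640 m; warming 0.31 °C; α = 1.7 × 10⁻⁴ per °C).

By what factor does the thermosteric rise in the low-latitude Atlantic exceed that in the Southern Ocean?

A 260 × 0.83 × 2.8×10⁻⁴ = 0.060424 m
A Layer 2: 0.44 × 340 × 2.4×10⁻⁴ = 0.035904 m
A total: 0.096328 m
B Layer 1: 2.1×10⁻⁴ × 0.26 × 240 = 0.013104 m
B 240–880 m: 640 × 1.7×10⁻⁴ × 0.31 = 0.033728 m
B total: 0.046832 m
Ratio: 0.096328 / 0.046832 ≈ 2.057

a factor of 2.1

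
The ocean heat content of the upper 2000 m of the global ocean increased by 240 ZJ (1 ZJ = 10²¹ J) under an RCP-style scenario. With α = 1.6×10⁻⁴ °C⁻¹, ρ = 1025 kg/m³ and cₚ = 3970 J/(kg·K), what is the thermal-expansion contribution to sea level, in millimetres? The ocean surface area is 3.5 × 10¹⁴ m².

27.0 mm

Per unit area: Q = 240×10²¹ / (3.5×10¹⁴) ≈ 6.857×10⁸ J/m²
Δh = αQ/(ρcₚ) = 1.6×10⁻⁴ × 6.857×10⁸ / (1025 × 3970) ≈ 0.026961 m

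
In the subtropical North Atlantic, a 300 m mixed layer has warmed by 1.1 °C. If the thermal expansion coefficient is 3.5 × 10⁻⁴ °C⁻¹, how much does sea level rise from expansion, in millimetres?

about 120 mm

Δh = αΔT·H = 3.5×10⁻⁴ × 1.1 × 300 = 0.11550 m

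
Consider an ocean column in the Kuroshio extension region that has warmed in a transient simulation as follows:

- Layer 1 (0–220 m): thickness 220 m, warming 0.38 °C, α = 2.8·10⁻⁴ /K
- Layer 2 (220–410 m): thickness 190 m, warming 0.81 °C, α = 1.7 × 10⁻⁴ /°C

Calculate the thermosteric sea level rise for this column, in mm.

about 49.6 mm

220 × 0.38 × 2.8×10⁻⁴ = 0.023408 m
1.7×10⁻⁴ × 190 × 0.81 = 0.026163 m
Δh = 0.023408 + 0.026163 = 0.049571 m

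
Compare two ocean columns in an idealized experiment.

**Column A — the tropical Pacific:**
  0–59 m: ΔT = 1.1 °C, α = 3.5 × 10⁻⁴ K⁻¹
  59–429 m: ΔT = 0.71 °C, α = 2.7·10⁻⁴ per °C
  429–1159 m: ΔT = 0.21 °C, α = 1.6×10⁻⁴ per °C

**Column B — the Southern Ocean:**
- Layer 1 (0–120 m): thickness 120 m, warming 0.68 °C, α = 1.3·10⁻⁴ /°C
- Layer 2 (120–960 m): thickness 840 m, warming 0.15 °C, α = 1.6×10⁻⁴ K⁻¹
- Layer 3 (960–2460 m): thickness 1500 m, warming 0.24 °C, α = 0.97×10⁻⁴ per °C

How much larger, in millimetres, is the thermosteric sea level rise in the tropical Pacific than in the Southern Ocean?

A Layer 1: 1.1 × 3.5×10⁻⁴ × 59 = 0.022715 m
A Layer 2: 370 × 2.7×10⁻⁴ × 0.71 = 0.070929 m
A Layer 3: 1.6×10⁻⁴ × 730 × 0.21 = 0.024528 m
A total: 0.118172 m
B 0–120 m: 120 × 1.3×10⁻⁴ × 0.68 = 0.010608 m
B 120–960 m: 0.15 × 1.6×10⁻⁴ × 840 = 0.02016 m
B 960–2460 m: 0.24 × 1500 × 0.97×10⁻⁴ = 0.03492 m
B total: 0.065688 m
Difference: 0.118172 − 0.065688 = 0.052484 m

52 mm larger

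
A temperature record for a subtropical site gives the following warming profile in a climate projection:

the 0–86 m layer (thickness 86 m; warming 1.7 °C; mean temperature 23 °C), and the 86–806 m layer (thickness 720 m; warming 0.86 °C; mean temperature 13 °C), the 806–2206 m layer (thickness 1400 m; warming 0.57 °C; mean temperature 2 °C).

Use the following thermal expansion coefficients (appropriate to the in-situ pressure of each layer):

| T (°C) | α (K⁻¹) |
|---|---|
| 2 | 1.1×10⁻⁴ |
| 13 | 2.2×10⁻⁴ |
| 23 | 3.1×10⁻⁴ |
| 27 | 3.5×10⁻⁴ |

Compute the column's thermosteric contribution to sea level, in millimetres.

about 270 mm

Layer 1 at 23 °C → α = 3.1×10⁻⁴ K⁻¹
Layer 2 at 13 °C → α = 2.2×10⁻⁴ K⁻¹
Layer 3 at 2 °C → α = 1.1×10⁻⁴ K⁻¹
0–86 m: 1.7 × 86 × 3.1×10⁻⁴ = 0.045322 m
Layer 2: 0.86 × 2.2×10⁻⁴ × 720 = 0.136224 m
0.57 × 1400 × 1.1×10⁻⁴ = 0.08778 m
Δh = 0.045322 + 0.136224 + 0.08778 = 0.269326 m ≈ 270 mm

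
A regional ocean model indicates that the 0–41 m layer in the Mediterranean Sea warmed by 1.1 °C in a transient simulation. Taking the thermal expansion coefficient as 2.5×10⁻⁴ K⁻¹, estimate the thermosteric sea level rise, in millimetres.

about 11.3 mm

Δh = αΔT·H = 2.5×10⁻⁴ × 1.1 × 41 = 0.011275 m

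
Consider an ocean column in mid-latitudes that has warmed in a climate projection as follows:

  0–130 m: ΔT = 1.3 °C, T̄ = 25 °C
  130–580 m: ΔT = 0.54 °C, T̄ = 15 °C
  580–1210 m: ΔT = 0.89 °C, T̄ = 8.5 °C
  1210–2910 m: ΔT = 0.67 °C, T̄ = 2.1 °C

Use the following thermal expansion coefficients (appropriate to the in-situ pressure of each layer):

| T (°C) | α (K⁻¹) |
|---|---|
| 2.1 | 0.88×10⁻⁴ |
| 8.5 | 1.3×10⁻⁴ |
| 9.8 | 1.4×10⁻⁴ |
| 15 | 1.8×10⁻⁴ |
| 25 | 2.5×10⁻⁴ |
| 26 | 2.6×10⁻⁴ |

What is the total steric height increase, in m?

Layer 1 at 25 °C → α = 2.5×10⁻⁴ K⁻¹
Layer 2 at 15 °C → α = 1.8×10⁻⁴ K⁻¹
Layer 3 at 8.5 °C → α = 1.3×10⁻⁴ K⁻¹
Layer 4 at 2.1 °C → α = 0.88×10⁻⁴ K⁻¹
130 × 2.5×10⁻⁴ × 1.3 = 0.04225 m
130–580 m: 1.8×10⁻⁴ × 450 × 0.54 = 0.04374 m
580–1210 m: 0.89 × 630 × 1.3×10⁻⁴ = 0.072891 m
0.88×10⁻⁴ × 0.67 × 1700 = 0.100232 m
Δh = 0.04225 + 0.04374 + 0.072891 + 0.100232 = 0.259113 m

0.259 m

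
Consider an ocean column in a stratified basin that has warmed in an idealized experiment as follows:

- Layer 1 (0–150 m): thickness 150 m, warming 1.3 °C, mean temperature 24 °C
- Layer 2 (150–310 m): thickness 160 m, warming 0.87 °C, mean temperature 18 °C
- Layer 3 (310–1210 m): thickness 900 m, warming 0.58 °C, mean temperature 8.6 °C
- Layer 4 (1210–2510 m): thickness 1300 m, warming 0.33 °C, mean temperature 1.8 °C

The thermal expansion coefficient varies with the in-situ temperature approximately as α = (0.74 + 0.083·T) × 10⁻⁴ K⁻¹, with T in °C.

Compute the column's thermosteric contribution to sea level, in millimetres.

Layer 1: α = (0.74 + 0.083×24)×10⁻⁴ = 2.732×10⁻⁴ K⁻¹
Layer 2: α = (0.74 + 0.083×18)×10⁻⁴ = 2.234×10⁻⁴ K⁻¹
Layer 3: α = (0.74 + 0.083×8.6)×10⁻⁴ = 1.4538×10⁻⁴ K⁻¹
Layer 4: α = (0.74 + 0.083×1.8)×10⁻⁴ = 0.8894×10⁻⁴ K⁻¹
0–150 m: 1.3 × 2.732×10⁻⁴ × 150 = 0.053274 m
2.234×10⁻⁴ × 0.87 × 160 = 0.03109728 m
310–1210 m: 1.4538×10⁻⁴ × 900 × 0.58 = 0.07588836 m
1210–2510 m: 0.33 × 0.8894×10⁻⁴ × 1300 = 0.03815526 m
Δh = 0.053274 + 0.03109728 + 0.07588836 + 0.03815526 = 0.1984149 m ≈ 200 mm

200 mm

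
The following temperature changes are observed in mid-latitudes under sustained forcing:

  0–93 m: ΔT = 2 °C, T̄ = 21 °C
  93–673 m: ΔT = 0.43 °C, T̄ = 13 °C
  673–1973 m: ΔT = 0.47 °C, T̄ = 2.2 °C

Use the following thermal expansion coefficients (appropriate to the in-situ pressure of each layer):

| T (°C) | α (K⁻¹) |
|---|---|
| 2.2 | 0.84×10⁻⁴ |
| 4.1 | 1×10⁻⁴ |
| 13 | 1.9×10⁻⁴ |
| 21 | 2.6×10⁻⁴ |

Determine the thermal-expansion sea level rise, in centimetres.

14.7 cm of thermosteric rise

Layer 1 at 21 °C → α = 2.6×10⁻⁴ K⁻¹
Layer 2 at 13 °C → α = 1.9×10⁻⁴ K⁻¹
Layer 3 at 2.2 °C → α = 0.84×10⁻⁴ K⁻¹
2 × 93 × 2.6×10⁻⁴ = 0.04836 m
Layer 2: 1.9×10⁻⁴ × 580 × 0.43 = 0.047386 m
673–1973 m: 1300 × 0.47 × 0.84×10⁻⁴ = 0.051324 m
Δh = 0.04836 + 0.047386 + 0.051324 = 0.14707 m ≈ 14.7 cm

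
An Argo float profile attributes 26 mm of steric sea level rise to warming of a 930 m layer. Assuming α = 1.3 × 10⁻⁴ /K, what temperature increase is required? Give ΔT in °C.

ΔT ≈ 0.215 °C

ΔT = Δh/(αH) = 0.026 / (1.3×10⁻⁴ × 930) ≈ 0.2151 °C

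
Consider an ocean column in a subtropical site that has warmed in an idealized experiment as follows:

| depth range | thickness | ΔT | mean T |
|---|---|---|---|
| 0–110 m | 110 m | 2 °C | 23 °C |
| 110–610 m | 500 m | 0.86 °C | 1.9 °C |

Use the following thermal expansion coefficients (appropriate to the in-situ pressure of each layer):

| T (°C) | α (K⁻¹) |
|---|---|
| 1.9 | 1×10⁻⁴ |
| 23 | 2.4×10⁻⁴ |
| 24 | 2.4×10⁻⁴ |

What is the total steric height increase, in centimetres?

Layer 1 at 23 °C → α = 2.4×10⁻⁴ K⁻¹
Layer 2 at 1.9 °C → α = 1×10⁻⁴ K⁻¹
0–110 m: 110 × 2.4×10⁻⁴ × 2 = 0.05280 m
Layer 2: 1×10⁻⁴ × 500 × 0.86 = 0.04300 m
Δh = 0.05280 + 0.04300 = 0.09580 m

9.58 cm of thermosteric rise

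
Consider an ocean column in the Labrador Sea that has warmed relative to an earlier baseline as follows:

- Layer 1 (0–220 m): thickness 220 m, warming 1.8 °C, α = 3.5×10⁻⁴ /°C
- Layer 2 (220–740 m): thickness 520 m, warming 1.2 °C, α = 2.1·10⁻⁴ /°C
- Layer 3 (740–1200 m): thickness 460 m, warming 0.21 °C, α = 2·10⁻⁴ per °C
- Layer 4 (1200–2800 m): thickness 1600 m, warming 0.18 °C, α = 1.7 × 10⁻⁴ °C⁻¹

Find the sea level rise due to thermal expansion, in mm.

about 338 mm

0–220 m: 220 × 1.8 × 3.5×10⁻⁴ = 0.13860 m
520 × 2.1×10⁻⁴ × 1.2 = 0.13104 m
460 × 2×10⁻⁴ × 0.21 = 0.01932 m
1600 × 0.18 × 1.7×10⁻⁴ = 0.04896 m
Δh = 0.13860 + 0.13104 + 0.01932 + 0.04896 = 0.33792 m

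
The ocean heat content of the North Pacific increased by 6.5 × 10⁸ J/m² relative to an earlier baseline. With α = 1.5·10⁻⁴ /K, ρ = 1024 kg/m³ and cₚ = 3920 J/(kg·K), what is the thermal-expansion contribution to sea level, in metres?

Δh = αQ/(ρcₚ) = 1.5×10⁻⁴ × 6.5×10⁸ / (1024 × 3920) ≈ 0.02429 m

Δh = 0.0243 m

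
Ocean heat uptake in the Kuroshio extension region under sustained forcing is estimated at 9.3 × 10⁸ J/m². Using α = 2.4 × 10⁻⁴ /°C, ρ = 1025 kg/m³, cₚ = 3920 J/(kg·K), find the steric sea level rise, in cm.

Δh ≈ 5.6 cm

Δh = αQ/(ρcₚ) = 2.4×10⁻⁴ × 9.3×10⁸ / (1025 × 3920) ≈ 0.05555 m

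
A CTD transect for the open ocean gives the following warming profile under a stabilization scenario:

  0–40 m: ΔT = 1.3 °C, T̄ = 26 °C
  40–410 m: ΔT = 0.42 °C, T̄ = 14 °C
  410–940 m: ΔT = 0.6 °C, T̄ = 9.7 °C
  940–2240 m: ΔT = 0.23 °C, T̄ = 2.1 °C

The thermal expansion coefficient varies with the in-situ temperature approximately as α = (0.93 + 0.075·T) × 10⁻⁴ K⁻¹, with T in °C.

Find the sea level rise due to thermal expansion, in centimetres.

Layer 1: α = (0.93 + 0.075×26)×10⁻⁴ = 2.88×10⁻⁴ K⁻¹
Layer 2: α = (0.93 + 0.075×14)×10⁻⁴ = 1.98×10⁻⁴ K⁻¹
Layer 3: α = (0.93 + 0.075×9.7)×10⁻⁴ = 1.6575×10⁻⁴ K⁻¹
Layer 4: α = (0.93 + 0.075×2.1)×10⁻⁴ = 1.0875×10⁻⁴ K⁻¹
0–40 m: 2.88×10⁻⁴ × 40 × 1.3 = 0.014976 m
Layer 2: 370 × 0.42 × 1.98×10⁻⁴ = 0.0307692 m
Layer 3: 1.6575×10⁻⁴ × 0.6 × 530 = 0.0527085 m
Layer 4: 1.0875×10⁻⁴ × 1300 × 0.23 = 0.03251625 m
Δh = 0.014976 + 0.0307692 + 0.0527085 + 0.03251625 = 0.13096995 m

13.1 cm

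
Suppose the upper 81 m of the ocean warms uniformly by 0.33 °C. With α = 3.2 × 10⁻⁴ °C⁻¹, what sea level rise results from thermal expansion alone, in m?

about 0.00855 m

Δh = αΔT·H = 3.2×10⁻⁴ × 0.33 × 81 = 0.0085536 m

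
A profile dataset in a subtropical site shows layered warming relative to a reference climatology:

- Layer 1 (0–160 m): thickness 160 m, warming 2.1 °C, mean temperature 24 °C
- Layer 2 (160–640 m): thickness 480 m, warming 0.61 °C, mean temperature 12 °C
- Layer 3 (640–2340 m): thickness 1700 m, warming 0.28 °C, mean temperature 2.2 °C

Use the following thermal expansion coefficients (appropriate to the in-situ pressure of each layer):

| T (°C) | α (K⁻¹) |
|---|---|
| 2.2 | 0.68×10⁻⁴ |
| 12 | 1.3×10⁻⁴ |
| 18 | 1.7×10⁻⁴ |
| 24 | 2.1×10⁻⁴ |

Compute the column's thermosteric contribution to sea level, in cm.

Δh ≈ 14 cm

Layer 1 at 24 °C → α = 2.1×10⁻⁴ K⁻¹
Layer 2 at 12 °C → α = 1.3×10⁻⁴ K⁻¹
Layer 3 at 2.2 °C → α = 0.68×10⁻⁴ K⁻¹
0–160 m: 160 × 2.1 × 2.1×10⁻⁴ = 0.07056 m
0.61 × 480 × 1.3×10⁻⁴ = 0.038064 m
640–2340 m: 0.28 × 1700 × 0.68×10⁻⁴ = 0.032368 m
Δh = 0.07056 + 0.038064 + 0.032368 = 0.140992 m ≈ 14 cm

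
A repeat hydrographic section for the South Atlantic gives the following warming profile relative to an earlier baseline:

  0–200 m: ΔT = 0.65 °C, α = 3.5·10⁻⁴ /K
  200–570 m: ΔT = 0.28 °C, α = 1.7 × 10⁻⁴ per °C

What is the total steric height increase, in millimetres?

about 63 mm

0.65 × 3.5×10⁻⁴ × 200 = 0.04550 m
1.7×10⁻⁴ × 0.28 × 370 = 0.017612 m
Δh = 0.04550 + 0.017612 = 0.063112 m ≈ 63 mm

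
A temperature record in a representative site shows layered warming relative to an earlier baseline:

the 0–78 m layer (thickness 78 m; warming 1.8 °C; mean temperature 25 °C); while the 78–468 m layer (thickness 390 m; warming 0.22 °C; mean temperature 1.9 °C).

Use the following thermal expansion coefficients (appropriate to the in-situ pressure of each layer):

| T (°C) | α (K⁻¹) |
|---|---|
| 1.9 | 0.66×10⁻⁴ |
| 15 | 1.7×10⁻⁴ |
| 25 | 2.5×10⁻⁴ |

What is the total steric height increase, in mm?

Layer 1 at 25 °C → α = 2.5×10⁻⁴ K⁻¹
Layer 2 at 1.9 °C → α = 0.66×10⁻⁴ K⁻¹
0–78 m: 2.5×10⁻⁴ × 1.8 × 78 = 0.03510 m
78–468 m: 390 × 0.22 × 0.66×10⁻⁴ = 0.0056628 m
Δh = 0.03510 + 0.0056628 = 0.0407628 m

40.8 mm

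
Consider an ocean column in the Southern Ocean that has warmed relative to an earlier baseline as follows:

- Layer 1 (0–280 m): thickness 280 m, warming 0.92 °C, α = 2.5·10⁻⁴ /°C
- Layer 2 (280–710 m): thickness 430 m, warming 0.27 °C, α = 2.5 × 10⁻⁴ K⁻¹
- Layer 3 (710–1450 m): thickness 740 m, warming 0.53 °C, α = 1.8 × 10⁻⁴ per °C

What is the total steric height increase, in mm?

Δh = 160 mm

Layer 1: 2.5×10⁻⁴ × 280 × 0.92 = 0.06440 m
2.5×10⁻⁴ × 430 × 0.27 = 0.029025 m
710–1450 m: 1.8×10⁻⁴ × 740 × 0.53 = 0.070596 m
Δh = 0.06440 + 0.029025 + 0.070596 = 0.164021 m ≈ 160 mm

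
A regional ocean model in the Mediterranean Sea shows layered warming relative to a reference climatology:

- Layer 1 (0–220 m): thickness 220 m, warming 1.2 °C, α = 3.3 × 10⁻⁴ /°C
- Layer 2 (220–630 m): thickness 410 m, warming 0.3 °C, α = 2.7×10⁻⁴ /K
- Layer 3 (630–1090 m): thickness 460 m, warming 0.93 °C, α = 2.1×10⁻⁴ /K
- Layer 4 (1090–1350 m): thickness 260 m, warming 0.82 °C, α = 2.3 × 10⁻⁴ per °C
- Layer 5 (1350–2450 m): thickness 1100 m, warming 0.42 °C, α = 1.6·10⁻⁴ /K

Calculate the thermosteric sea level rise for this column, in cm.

about 33.3 cm

Layer 1: 3.3×10⁻⁴ × 1.2 × 220 = 0.08712 m
Layer 2: 0.3 × 410 × 2.7×10⁻⁴ = 0.03321 m
630–1090 m: 0.93 × 2.1×10⁻⁴ × 460 = 0.089838 m
1090–1350 m: 2.3×10⁻⁴ × 260 × 0.82 = 0.049036 m
1350–2450 m: 0.42 × 1100 × 1.6×10⁻⁴ = 0.07392 m
Δh = 0.08712 + 0.03321 + 0.089838 + 0.049036 + 0.07392 = 0.333124 m ≈ 33.3 cm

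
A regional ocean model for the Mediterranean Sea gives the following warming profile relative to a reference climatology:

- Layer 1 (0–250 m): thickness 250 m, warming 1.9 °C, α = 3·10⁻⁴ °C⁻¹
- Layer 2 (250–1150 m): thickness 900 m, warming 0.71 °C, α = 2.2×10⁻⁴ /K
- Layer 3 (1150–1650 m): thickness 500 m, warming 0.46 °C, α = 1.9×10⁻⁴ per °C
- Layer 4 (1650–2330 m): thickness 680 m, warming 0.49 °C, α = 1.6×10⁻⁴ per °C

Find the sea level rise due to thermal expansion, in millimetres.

Layer 1: 3×10⁻⁴ × 250 × 1.9 = 0.14250 m
250–1150 m: 0.71 × 2.2×10⁻⁴ × 900 = 0.14058 m
1150–1650 m: 0.46 × 1.9×10⁻⁴ × 500 = 0.04370 m
Layer 4: 680 × 1.6×10⁻⁴ × 0.49 = 0.053312 m
Δh = 0.14250 + 0.14058 + 0.04370 + 0.053312 = 0.380092 m

about 380 mm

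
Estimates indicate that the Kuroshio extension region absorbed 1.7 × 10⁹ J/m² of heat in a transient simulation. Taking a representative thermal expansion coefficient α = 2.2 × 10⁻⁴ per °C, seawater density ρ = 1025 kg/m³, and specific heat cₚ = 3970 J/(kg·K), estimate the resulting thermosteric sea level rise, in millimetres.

Δh = αQ/(ρcₚ) = 2.2×10⁻⁴ × 1.7×10⁹ / (1025 × 3970) ≈ 0.091909 m

91.9 mm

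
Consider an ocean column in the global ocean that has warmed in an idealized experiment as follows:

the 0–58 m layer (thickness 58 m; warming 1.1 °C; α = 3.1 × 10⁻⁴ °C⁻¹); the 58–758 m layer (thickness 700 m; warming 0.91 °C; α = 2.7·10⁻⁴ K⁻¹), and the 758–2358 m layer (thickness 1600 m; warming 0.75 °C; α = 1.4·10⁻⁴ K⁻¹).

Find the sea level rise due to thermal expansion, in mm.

Layer 1: 58 × 3.1×10⁻⁴ × 1.1 = 0.019778 m
Layer 2: 0.91 × 700 × 2.7×10⁻⁴ = 0.17199 m
758–2358 m: 1600 × 0.75 × 1.4×10⁻⁴ = 0.16800 m
Δh = 0.019778 + 0.17199 + 0.16800 = 0.359768 m

Δh ≈ 360 mm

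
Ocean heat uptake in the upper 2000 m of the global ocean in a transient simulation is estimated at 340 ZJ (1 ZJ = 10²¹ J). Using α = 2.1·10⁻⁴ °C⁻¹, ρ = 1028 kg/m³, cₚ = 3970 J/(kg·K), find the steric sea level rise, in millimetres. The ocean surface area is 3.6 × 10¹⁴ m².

Per unit area: Q = 340×10²¹ / (3.6×10¹⁴) ≈ 9.444×10⁸ J/m²
Δh = αQ/(ρcₚ) = 2.1×10⁻⁴ × 9.444×10⁸ / (1028 × 3970) ≈ 0.048595 m

Δh ≈ 49 mm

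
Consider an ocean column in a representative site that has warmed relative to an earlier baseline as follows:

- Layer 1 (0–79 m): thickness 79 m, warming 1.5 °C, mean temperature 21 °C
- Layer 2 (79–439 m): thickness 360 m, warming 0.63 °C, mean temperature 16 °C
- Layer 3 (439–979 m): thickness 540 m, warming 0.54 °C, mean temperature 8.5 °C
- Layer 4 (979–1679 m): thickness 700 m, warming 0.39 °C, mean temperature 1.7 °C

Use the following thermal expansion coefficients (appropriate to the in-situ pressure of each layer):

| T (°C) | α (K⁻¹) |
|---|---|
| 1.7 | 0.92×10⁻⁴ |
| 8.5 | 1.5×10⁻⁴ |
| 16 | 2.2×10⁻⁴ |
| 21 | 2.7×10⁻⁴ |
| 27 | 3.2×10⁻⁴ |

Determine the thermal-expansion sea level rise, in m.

Layer 1 at 21 °C → α = 2.7×10⁻⁴ K⁻¹
Layer 2 at 16 °C → α = 2.2×10⁻⁴ K⁻¹
Layer 3 at 8.5 °C → α = 1.5×10⁻⁴ K⁻¹
Layer 4 at 1.7 °C → α = 0.92×10⁻⁴ K⁻¹
79 × 2.7×10⁻⁴ × 1.5 = 0.031995 m
Layer 2: 2.2×10⁻⁴ × 0.63 × 360 = 0.049896 m
Layer 3: 1.5×10⁻⁴ × 0.54 × 540 = 0.04374 m
979–1679 m: 0.92×10⁻⁴ × 700 × 0.39 = 0.025116 m
Δh = 0.031995 + 0.049896 + 0.04374 + 0.025116 = 0.150747 m

about 0.151 m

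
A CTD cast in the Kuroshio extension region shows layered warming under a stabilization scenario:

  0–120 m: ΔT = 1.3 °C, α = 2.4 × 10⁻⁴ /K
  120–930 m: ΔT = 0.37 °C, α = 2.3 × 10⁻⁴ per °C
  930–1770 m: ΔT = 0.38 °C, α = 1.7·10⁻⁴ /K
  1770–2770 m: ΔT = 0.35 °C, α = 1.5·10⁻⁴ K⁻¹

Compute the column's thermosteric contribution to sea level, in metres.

0.213 m of thermosteric rise

0–120 m: 2.4×10⁻⁴ × 120 × 1.3 = 0.03744 m
810 × 0.37 × 2.3×10⁻⁴ = 0.068931 m
930–1770 m: 1.7×10⁻⁴ × 0.38 × 840 = 0.054264 m
0.35 × 1000 × 1.5×10⁻⁴ = 0.05250 m
Δh = 0.03744 + 0.068931 + 0.054264 + 0.05250 = 0.213135 m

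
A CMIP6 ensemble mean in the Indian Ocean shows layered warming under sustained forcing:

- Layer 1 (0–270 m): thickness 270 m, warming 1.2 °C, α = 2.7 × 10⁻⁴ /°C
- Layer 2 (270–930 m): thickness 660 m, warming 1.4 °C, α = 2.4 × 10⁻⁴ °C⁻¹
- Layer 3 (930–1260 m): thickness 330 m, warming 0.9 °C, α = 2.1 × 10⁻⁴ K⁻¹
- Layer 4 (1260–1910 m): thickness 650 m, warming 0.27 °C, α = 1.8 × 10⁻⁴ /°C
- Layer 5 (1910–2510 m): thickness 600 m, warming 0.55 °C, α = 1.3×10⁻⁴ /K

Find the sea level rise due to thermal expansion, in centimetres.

1.2 × 2.7×10⁻⁴ × 270 = 0.08748 m
1.4 × 2.4×10⁻⁴ × 660 = 0.22176 m
330 × 2.1×10⁻⁴ × 0.9 = 0.06237 m
0.27 × 1.8×10⁻⁴ × 650 = 0.03159 m
Layer 5: 1.3×10⁻⁴ × 0.55 × 600 = 0.04290 m
Δh = 0.08748 + 0.22176 + 0.06237 + 0.03159 + 0.04290 = 0.44610 m

44.6 cm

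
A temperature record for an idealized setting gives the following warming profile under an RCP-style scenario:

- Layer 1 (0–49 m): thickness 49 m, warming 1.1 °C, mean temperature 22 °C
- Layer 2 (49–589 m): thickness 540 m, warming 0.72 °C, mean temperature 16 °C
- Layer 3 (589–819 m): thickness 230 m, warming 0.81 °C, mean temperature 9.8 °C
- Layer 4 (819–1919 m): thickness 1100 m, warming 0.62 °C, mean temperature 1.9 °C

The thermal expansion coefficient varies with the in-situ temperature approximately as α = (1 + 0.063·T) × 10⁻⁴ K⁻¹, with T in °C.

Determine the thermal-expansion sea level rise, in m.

0.197 m of thermosteric rise

Layer 1: α = (1 + 0.063×22)×10⁻⁴ = 2.386×10⁻⁴ K⁻¹
Layer 2: α = (1 + 0.063×16)×10⁻⁴ = 2.008×10⁻⁴ K⁻¹
Layer 3: α = (1 + 0.063×9.8)×10⁻⁴ = 1.6174×10⁻⁴ K⁻¹
Layer 4: α = (1 + 0.063×1.9)×10⁻⁴ = 1.1197×10⁻⁴ K⁻¹
Layer 1: 2.386×10⁻⁴ × 49 × 1.1 = 0.01286054 m
Layer 2: 540 × 0.72 × 2.008×10⁻⁴ = 0.07807104 m
589–819 m: 230 × 0.81 × 1.6174×10⁻⁴ = 0.030132162 m
819–1919 m: 1100 × 0.62 × 1.1197×10⁻⁴ = 0.07636354 m
Δh = 0.01286054 + 0.07807104 + 0.030132162 + 0.07636354 = 0.197427282 m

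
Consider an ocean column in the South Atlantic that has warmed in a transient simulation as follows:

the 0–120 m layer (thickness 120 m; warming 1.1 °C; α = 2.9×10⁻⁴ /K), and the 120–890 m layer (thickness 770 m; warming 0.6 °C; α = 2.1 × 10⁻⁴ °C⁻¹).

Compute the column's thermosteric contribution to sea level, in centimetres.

Δh = 14 cm

2.9×10⁻⁴ × 120 × 1.1 = 0.03828 m
Layer 2: 0.6 × 770 × 2.1×10⁻⁴ = 0.09702 m
Δh = 0.03828 + 0.09702 = 0.13530 m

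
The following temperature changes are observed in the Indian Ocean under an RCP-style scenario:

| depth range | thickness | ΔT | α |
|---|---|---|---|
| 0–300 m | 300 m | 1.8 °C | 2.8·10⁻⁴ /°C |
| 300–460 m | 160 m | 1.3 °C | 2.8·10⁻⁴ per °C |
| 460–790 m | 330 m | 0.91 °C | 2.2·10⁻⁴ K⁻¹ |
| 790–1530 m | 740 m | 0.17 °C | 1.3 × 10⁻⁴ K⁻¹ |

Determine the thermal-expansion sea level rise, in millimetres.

290 mm of thermosteric rise

2.8×10⁻⁴ × 1.8 × 300 = 0.15120 m
160 × 2.8×10⁻⁴ × 1.3 = 0.05824 m
460–790 m: 2.2×10⁻⁴ × 0.91 × 330 = 0.066066 m
790–1530 m: 0.17 × 1.3×10⁻⁴ × 740 = 0.016354 m
Δh = 0.15120 + 0.05824 + 0.066066 + 0.016354 = 0.29186 m ≈ 290 mm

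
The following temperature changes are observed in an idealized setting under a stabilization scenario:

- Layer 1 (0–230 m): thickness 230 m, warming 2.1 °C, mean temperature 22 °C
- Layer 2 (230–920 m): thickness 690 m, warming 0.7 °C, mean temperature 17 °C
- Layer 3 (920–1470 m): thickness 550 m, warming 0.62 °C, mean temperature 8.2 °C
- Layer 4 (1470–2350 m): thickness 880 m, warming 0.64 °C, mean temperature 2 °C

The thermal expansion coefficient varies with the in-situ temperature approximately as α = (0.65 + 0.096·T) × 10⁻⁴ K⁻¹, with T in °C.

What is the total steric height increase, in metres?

Δh = 0.34 m

Layer 1: α = (0.65 + 0.096×22)×10⁻⁴ = 2.762×10⁻⁴ K⁻¹
Layer 2: α = (0.65 + 0.096×17)×10⁻⁴ = 2.282×10⁻⁴ K⁻¹
Layer 3: α = (0.65 + 0.096×8.2)×10⁻⁴ = 1.4372×10⁻⁴ K⁻¹
Layer 4: α = (0.65 + 0.096×2)×10⁻⁴ = 0.842×10⁻⁴ K⁻¹
0–230 m: 230 × 2.762×10⁻⁴ × 2.1 = 0.1334046 m
0.7 × 690 × 2.282×10⁻⁴ = 0.1102206 m
Layer 3: 0.62 × 550 × 1.4372×10⁻⁴ = 0.04900852 m
880 × 0.64 × 0.842×10⁻⁴ = 0.04742144 m
Δh = 0.1334046 + 0.1102206 + 0.04900852 + 0.04742144 = 0.34005516 m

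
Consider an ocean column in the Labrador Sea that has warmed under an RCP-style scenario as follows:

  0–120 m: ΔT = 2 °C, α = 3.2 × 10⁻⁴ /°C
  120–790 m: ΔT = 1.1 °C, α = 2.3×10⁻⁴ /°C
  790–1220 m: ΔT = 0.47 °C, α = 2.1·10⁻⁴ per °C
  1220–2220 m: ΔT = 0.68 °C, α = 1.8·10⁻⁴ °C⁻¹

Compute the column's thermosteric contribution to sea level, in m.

Layer 1: 120 × 2 × 3.2×10⁻⁴ = 0.07680 m
Layer 2: 670 × 1.1 × 2.3×10⁻⁴ = 0.16951 m
Layer 3: 2.1×10⁻⁴ × 430 × 0.47 = 0.042441 m
1220–2220 m: 1.8×10⁻⁴ × 1000 × 0.68 = 0.12240 m
Δh = 0.07680 + 0.16951 + 0.042441 + 0.12240 = 0.411151 m

0.411 m of thermosteric rise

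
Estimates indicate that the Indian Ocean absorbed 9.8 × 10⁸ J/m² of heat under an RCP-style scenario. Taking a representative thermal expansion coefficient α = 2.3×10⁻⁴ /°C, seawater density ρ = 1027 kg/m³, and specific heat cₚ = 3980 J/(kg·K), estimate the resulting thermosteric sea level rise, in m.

0.0551 m of thermosteric rise

Δh = αQ/(ρcₚ) = 2.3×10⁻⁴ × 9.8×10⁸ / (1027 × 3980) ≈ 0.055144 m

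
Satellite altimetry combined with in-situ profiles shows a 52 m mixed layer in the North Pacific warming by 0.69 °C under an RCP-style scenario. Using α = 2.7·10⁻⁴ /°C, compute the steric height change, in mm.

Δh = αΔT·H = 2.7×10⁻⁴ × 0.69 × 52 = 0.0096876 m

Δh = 9.69 mm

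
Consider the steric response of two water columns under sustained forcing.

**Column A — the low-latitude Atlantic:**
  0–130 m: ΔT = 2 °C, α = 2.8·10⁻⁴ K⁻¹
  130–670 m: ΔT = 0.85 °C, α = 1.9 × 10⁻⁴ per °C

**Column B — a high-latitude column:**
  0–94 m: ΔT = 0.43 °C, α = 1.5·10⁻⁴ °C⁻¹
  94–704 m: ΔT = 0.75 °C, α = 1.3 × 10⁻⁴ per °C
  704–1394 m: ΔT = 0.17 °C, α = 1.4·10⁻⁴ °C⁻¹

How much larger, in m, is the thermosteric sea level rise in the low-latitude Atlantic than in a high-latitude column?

A Layer 1: 2 × 2.8×10⁻⁴ × 130 = 0.07280 m
A Layer 2: 0.85 × 1.9×10⁻⁴ × 540 = 0.08721 m
A total: 0.16001 m
B 1.5×10⁻⁴ × 0.43 × 94 = 0.006063 m
B 94–704 m: 1.3×10⁻⁴ × 0.75 × 610 = 0.059475 m
B 704–1394 m: 690 × 0.17 × 1.4×10⁻⁴ = 0.016422 m
B total: 0.08196 m
Difference: 0.16001 − 0.08196 = 0.07805 m

0.078 m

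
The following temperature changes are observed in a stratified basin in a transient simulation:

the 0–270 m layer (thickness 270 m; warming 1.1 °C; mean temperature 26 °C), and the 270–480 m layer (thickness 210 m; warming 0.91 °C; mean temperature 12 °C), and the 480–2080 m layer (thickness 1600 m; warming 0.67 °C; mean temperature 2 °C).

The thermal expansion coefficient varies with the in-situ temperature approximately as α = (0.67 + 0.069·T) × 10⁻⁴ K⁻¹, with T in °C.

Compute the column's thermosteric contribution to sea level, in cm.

19 cm

Layer 1: α = (0.67 + 0.069×26)×10⁻⁴ = 2.464×10⁻⁴ K⁻¹
Layer 2: α = (0.67 + 0.069×12)×10⁻⁴ = 1.498×10⁻⁴ K⁻¹
Layer 3: α = (0.67 + 0.069×2)×10⁻⁴ = 0.808×10⁻⁴ K⁻¹
Layer 1: 2.464×10⁻⁴ × 270 × 1.1 = 0.0731808 m
Layer 2: 210 × 1.498×10⁻⁴ × 0.91 = 0.02862678 m
0.808×10⁻⁴ × 1600 × 0.67 = 0.0866176 m
Δh = 0.0731808 + 0.02862678 + 0.0866176 = 0.18842518 m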